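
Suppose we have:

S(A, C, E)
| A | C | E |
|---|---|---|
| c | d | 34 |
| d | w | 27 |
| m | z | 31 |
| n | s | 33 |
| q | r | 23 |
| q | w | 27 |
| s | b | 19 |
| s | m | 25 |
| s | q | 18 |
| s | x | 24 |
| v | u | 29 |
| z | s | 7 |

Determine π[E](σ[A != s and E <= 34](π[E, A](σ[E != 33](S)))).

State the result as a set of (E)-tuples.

{23, 27, 29, 31, 34, 7}

Selection E != 33: {(c, d, 34), (d, w, 27), (m, z, 31), (q, r, 23), (q, w, 27), (s, b, 19), (s, m, 25), (s, q, 18), (s, x, 24), (v, u, 29), (z, s, 7)}
Projecting to E, A: {(18, s), (19, s), (23, q), (24, s), (25, s), (27, d), (27, q), (29, v), (31, m), (34, c), (7, z)}
Selection A != s and E <= 34: {(23, q), (27, d), (27, q), (29, v), (31, m), (34, c), (7, z)}
Projecting to E (1 duplicate(s) eliminated): {23, 27, 29, 31, 34, 7}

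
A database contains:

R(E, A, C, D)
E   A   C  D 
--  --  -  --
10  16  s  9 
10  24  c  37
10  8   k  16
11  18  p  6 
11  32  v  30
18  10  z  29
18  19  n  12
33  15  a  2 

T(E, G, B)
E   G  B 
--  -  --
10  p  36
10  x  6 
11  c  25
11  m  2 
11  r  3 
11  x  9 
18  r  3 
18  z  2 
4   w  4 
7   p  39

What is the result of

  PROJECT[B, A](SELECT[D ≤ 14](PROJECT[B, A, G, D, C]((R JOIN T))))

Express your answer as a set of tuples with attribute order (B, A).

R ⋈ T (natural join on E): {(10, 16, s, 9, p, 36), (10, 16, s, 9, x, 6), (10, 24, c, 37, p, 36), (10, 24, c, 37, x, 6), (10, 8, k, 16, p, 36), (10, 8, k, 16, x, 6), (11, 18, p, 6, c, 25), (11, 18, p, 6, m, 2), (11, 18, p, 6, r, 3), (11, 18, p, 6, x, 9), (11, 32, v, 30, c, 25), (11, 32, v, 30, m, 2), (11, 32, v, 30, r, 3), (11, 32, v, 30, x, 9), (18, 10, z, 29, r, 3), (18, 10, z, 29, z, 2), (18, 19, n, 12, r, 3), (18, 19, n, 12, z, 2)}
Keep only column(s) B, A, G, D, C: {(2, 10, z, 29, z), (2, 18, m, 6, p), (2, 19, z, 12, n), (2, 32, m, 30, v), (25, 18, c, 6, p), (25, 32, c, 30, v), (3, 10, r, 29, z), (3, 18, r, 6, p), (3, 19, r, 12, n), (3, 32, r, 30, v), (36, 16, p, 9, s), (36, 24, p, 37, c), (36, 8, p, 16, k), (6, 16, x, 9, s), (6, 24, x, 37, c), (6, 8, x, 16, k), (9, 18, x, 6, p), (9, 32, x, 30, v)}
Filtering on D ≤ 14 leaves {(2, 18, m, 6, p), (2, 19, z, 12, n), (25, 18, c, 6, p), (3, 18, r, 6, p), (3, 19, r, 12, n), (36, 16, p, 9, s), (6, 16, x, 9, s), (9, 18, x, 6, p)}.
Keep only column(s) B, A: {(2, 18), (2, 19), (25, 18), (3, 18), (3, 19), (36, 16), (6, 16), (9, 18)}

{(2, 18), (2, 19), (25, 18), (3, 18), (3, 19), (36, 16), (6, 16), (9, 18)}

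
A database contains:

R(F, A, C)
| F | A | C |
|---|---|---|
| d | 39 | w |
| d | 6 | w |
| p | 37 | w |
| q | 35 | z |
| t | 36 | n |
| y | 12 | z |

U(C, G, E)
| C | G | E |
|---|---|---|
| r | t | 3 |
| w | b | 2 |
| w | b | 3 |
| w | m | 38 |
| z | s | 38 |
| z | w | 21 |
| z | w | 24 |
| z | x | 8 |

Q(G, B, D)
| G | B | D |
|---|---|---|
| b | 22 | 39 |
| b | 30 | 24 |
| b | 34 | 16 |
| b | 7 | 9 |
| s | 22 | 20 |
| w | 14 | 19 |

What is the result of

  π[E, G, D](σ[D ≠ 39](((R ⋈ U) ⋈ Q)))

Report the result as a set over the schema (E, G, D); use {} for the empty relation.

R ⋈ U (natural join on C): {(d, 39, w, b, 2), (d, 39, w, b, 3), (d, 39, w, m, 38), (d, 6, w, b, 2), (d, 6, w, b, 3), (d, 6, w, m, 38), (p, 37, w, b, 2), (p, 37, w, b, 3), (p, 37, w, m, 38), (q, 35, z, s, 38), (q, 35, z, w, 21), (q, 35, z, w, 24), (q, 35, z, x, 8), (y, 12, z, s, 38), (y, 12, z, w, 21), (y, 12, z, w, 24), (y, 12, z, x, 8)}
(R ⋈ U) ⋈ Q (natural join on G): {(d, 39, w, b, 2, 22, 39), (d, 39, w, b, 2, 30, 24), (d, 39, w, b, 2, 34, 16), (d, 39, w, b, 2, 7, 9), (d, 39, w, b, 3, 22, 39), (d, 39, w, b, 3, 30, 24), (d, 39, w, b, 3, 34, 16), (d, 39, w, b, 3, 7, 9), (d, 6, w, b, 2, 22, 39), (d, 6, w, b, 2, 30, 24), (d, 6, w, b, 2, 34, 16), (d, 6, w, b, 2, 7, 9), (d, 6, w, b, 3, 22, 39), (d, 6, w, b, 3, 30, 24), (d, 6, w, b, 3, 34, 16), (d, 6, w, b, 3, 7, 9), (p, 37, w, b, 2, 22, 39), (p, 37, w, b, 2, 30, 24), (p, 37, w, b, 2, 34, 16), (p, 37, w, b, 2, 7, 9), (p, 37, w, b, 3, 22, 39), (p, 37, w, b, 3, 30, 24), (p, 37, w, b, 3, 34, 16), (p, 37, w, b, 3, 7, 9), (q, 35, z, s, 38, 22, 20), (q, 35, z, w, 21, 14, 19), (q, 35, z, w, 24, 14, 19), (y, 12, z, s, 38, 22, 20), (y, 12, z, w, 21, 14, 19), (y, 12, z, w, 24, 14, 19)}
Filtering on D ≠ 39 leaves {(d, 39, w, b, 2, 30, 24), (d, 39, w, b, 2, 34, 16), (d, 39, w, b, 2, 7, 9), (d, 39, w, b, 3, 30, 24), (d, 39, w, b, 3, 34, 16), (d, 39, w, b, 3, 7, 9), (d, 6, w, b, 2, 30, 24), (d, 6, w, b, 2, 34, 16), (d, 6, w, b, 2, 7, 9), (d, 6, w, b, 3, 30, 24), (d, 6, w, b, 3, 34, 16), (d, 6, w, b, 3, 7, 9), (p, 37, w, b, 2, 30, 24), (p, 37, w, b, 2, 34, 16), (p, 37, w, b, 2, 7, 9), (p, 37, w, b, 3, 30, 24), (p, 37, w, b, 3, 34, 16), (p, 37, w, b, 3, 7, 9), (q, 35, z, s, 38, 22, 20), (q, 35, z, w, 21, 14, 19), (q, 35, z, w, 24, 14, 19), (y, 12, z, s, 38, 22, 20), (y, 12, z, w, 21, 14, 19), (y, 12, z, w, 24, 14, 19)}.
Keep only column(s) E, G, D (15 duplicate(s) eliminated): {(2, b, 16), (2, b, 24), (2, b, 9), (21, w, 19), (24, w, 19), (3, b, 16), (3, b, 24), (3, b, 9), (38, s, 20)}

{(2, b, 16), (2, b, 24), (2, b, 9), (21, w, 19), (24, w, 19), (3, b, 16), (3, b, 24), (3, b, 9), (38, s, 20)}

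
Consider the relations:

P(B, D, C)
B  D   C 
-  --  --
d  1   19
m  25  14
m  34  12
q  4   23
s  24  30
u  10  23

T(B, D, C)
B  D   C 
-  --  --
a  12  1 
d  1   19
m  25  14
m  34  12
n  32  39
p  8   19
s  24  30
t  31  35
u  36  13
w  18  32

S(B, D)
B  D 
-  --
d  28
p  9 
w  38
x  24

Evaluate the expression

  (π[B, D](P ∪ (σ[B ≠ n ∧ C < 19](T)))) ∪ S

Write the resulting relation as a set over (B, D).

{(a, 12), (d, 1), (d, 28), (m, 25), (m, 34), (p, 9), (q, 4), (s, 24), (u, 10), (u, 36), (w, 38), (x, 24)}

Selection B ≠ n ∧ C < 19: {(a, 12, 1), (m, 25, 14), (m, 34, 12), (u, 36, 13)}
Set union of the two operands is {(a, 12, 1), (d, 1, 19), (m, 25, 14), (m, 34, 12), (q, 4, 23), (s, 24, 30), (u, 10, 23), (u, 36, 13)}.
π[B, D]: project onto (B, D) → {(a, 12), (d, 1), (m, 25), (m, 34), (q, 4), (s, 24), (u, 10), (u, 36)}
Set union of the two operands is {(a, 12), (d, 1), (d, 28), (m, 25), (m, 34), (p, 9), (q, 4), (s, 24), (u, 10), (u, 36), (w, 38), (x, 24)}.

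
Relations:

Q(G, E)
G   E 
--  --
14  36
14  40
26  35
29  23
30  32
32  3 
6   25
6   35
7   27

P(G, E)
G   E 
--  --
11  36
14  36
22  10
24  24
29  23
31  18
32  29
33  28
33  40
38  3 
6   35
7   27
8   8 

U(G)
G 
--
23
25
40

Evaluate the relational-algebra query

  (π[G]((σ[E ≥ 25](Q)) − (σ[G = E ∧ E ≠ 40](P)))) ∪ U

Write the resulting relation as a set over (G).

{14, 23, 25, 26, 30, 40, 6, 7}

Apply σ_{E ≥ 25}; surviving tuples: {(14, 36), (14, 40), (26, 35), (30, 32), (6, 25), (6, 35), (7, 27)}
Apply σ_{G = E ∧ E ≠ 40}; surviving tuples: {(24, 24), (8, 8)}
Difference: {(14, 36), (14, 40), (26, 35), (30, 32), (6, 25), (6, 35), (7, 27)} with {(24, 24), (8, 8)} → {(14, 36), (14, 40), (26, 35), (30, 32), (6, 25), (6, 35), (7, 27)}
Projecting to G (2 duplicate(s) eliminated): {14, 26, 30, 6, 7}
Union: {14, 26, 30, 6, 7} with {23, 25, 40} → {14, 23, 25, 26, 30, 40, 6, 7}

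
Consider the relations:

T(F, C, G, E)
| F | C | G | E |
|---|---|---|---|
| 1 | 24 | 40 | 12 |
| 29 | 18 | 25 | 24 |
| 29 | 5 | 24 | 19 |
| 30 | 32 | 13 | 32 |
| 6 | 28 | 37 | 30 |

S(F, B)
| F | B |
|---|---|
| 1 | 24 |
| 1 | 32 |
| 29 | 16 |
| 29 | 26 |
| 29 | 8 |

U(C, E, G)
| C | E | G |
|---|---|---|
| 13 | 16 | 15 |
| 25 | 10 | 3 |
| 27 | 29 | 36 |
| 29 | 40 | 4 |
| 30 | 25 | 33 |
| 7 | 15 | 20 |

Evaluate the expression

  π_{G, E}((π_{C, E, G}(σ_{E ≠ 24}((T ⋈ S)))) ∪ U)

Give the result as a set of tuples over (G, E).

{(15, 16), (20, 15), (24, 19), (3, 10), (33, 25), (36, 29), (4, 40), (40, 12)}

Joining T and S on F yields {(1, 24, 40, 12, 24), (1, 24, 40, 12, 32), (29, 18, 25, 24, 16), (29, 18, 25, 24, 26), (29, 18, 25, 24, 8), (29, 5, 24, 19, 16), (29, 5, 24, 19, 26), (29, 5, 24, 19, 8)}.
σ[E ≠ 24]: keep tuples satisfying E ≠ 24 → {(1, 24, 40, 12, 24), (1, 24, 40, 12, 32), (29, 5, 24, 19, 16), (29, 5, 24, 19, 26), (29, 5, 24, 19, 8)}
Projecting to C, E, G (3 duplicate(s) eliminated): {(24, 12, 40), (5, 19, 24)}
Set union of the two operands is {(13, 16, 15), (24, 12, 40), (25, 10, 3), (27, 29, 36), (29, 40, 4), (30, 25, 33), (5, 19, 24), (7, 15, 20)}.
Projecting to G, E: {(15, 16), (20, 15), (24, 19), (3, 10), (33, 25), (36, 29), (4, 40), (40, 12)}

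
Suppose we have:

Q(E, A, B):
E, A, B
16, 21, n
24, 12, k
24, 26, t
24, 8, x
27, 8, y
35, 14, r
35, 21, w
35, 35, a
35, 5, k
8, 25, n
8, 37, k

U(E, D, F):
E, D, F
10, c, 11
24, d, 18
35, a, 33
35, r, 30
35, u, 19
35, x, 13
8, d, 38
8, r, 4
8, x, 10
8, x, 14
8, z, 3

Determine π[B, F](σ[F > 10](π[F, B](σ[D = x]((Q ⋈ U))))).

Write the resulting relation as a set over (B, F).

Q ⋈ U (natural join on E): {(24, 12, k, d, 18), (24, 26, t, d, 18), (24, 8, x, d, 18), (35, 14, r, a, 33), (35, 14, r, r, 30), (35, 14, r, u, 19), (35, 14, r, x, 13), (35, 21, w, a, 33), (35, 21, w, r, 30), (35, 21, w, u, 19), (35, 21, w, x, 13), (35, 35, a, a, 33), (35, 35, a, r, 30), (35, 35, a, u, 19), (35, 35, a, x, 13), (35, 5, k, a, 33), (35, 5, k, r, 30), (35, 5, k, u, 19), (35, 5, k, x, 13), (8, 25, n, d, 38), (8, 25, n, r, 4), (8, 25, n, x, 10), (8, 25, n, x, 14), (8, 25, n, z, 3), (8, 37, k, d, 38), (8, 37, k, r, 4), (8, 37, k, x, 10), (8, 37, k, x, 14), (8, 37, k, z, 3)}
σ[D = x]: keep tuples satisfying D = x → {(35, 14, r, x, 13), (35, 21, w, x, 13), (35, 35, a, x, 13), (35, 5, k, x, 13), (8, 25, n, x, 10), (8, 25, n, x, 14), (8, 37, k, x, 10), (8, 37, k, x, 14)}
π_{F, B} gives {(10, k), (10, n), (13, a), (13, k), (13, r), (13, w), (14, k), (14, n)}.
σ[F > 10]: keep tuples satisfying F > 10 → {(13, a), (13, k), (13, r), (13, w), (14, k), (14, n)}
π_{B, F} gives {(a, 13), (k, 13), (k, 14), (n, 14), (r, 13), (w, 13)}.

{(a, 13), (k, 13), (k, 14), (n, 14), (r, 13), (w, 13)}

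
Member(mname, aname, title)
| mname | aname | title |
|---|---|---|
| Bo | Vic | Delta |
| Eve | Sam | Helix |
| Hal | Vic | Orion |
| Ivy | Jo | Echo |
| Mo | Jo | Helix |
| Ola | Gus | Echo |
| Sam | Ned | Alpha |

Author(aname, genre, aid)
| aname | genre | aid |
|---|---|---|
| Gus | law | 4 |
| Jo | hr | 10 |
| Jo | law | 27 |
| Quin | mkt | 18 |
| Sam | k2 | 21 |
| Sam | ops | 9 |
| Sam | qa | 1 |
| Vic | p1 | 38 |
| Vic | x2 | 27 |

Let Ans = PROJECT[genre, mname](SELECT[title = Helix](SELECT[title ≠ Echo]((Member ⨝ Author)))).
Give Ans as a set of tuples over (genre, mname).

Joining Member and Author on aname yields {(Bo, Vic, Delta, p1, 38), (Bo, Vic, Delta, x2, 27), (Eve, Sam, Helix, k2, 21), (Eve, Sam, Helix, ops, 9), (Eve, Sam, Helix, qa, 1), (Hal, Vic, Orion, p1, 38), (Hal, Vic, Orion, x2, 27), (Ivy, Jo, Echo, hr, 10), (Ivy, Jo, Echo, law, 27), (Mo, Jo, Helix, hr, 10), (Mo, Jo, Helix, law, 27), (Ola, Gus, Echo, law, 4)}.
Filtering on title ≠ Echo leaves {(Bo, Vic, Delta, p1, 38), (Bo, Vic, Delta, x2, 27), (Eve, Sam, Helix, k2, 21), (Eve, Sam, Helix, ops, 9), (Eve, Sam, Helix, qa, 1), (Hal, Vic, Orion, p1, 38), (Hal, Vic, Orion, x2, 27), (Mo, Jo, Helix, hr, 10), (Mo, Jo, Helix, law, 27)}.
Filtering on title = Helix leaves {(Eve, Sam, Helix, k2, 21), (Eve, Sam, Helix, ops, 9), (Eve, Sam, Helix, qa, 1), (Mo, Jo, Helix, hr, 10), (Mo, Jo, Helix, law, 27)}.
π[genre, mname]: project onto (genre, mname) → {(hr, Mo), (k2, Eve), (law, Mo), (ops, Eve), (qa, Eve)}

{(hr, Mo), (k2, Eve), (law, Mo), (ops, Eve), (qa, Eve)}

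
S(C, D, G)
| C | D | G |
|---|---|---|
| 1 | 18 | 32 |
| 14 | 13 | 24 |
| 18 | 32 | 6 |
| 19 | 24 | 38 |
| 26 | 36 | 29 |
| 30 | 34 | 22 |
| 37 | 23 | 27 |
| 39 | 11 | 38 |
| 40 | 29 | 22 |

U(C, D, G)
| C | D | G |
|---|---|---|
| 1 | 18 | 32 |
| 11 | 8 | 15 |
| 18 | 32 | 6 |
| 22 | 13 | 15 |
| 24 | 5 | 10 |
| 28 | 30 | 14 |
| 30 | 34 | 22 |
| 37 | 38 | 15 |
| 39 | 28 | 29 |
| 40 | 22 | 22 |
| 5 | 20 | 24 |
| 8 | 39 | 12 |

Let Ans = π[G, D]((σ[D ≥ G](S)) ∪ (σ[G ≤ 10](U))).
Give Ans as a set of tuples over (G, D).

Selection D ≥ G: {(18, 32, 6), (26, 36, 29), (30, 34, 22), (40, 29, 22)}
Selection G ≤ 10: {(18, 32, 6), (24, 5, 10)}
Taking the union: {(18, 32, 6), (24, 5, 10), (26, 36, 29), (30, 34, 22), (40, 29, 22)}
Projecting to G, D: {(10, 5), (22, 29), (22, 34), (29, 36), (6, 32)}

{(10, 5), (22, 29), (22, 34), (29, 36), (6, 32)}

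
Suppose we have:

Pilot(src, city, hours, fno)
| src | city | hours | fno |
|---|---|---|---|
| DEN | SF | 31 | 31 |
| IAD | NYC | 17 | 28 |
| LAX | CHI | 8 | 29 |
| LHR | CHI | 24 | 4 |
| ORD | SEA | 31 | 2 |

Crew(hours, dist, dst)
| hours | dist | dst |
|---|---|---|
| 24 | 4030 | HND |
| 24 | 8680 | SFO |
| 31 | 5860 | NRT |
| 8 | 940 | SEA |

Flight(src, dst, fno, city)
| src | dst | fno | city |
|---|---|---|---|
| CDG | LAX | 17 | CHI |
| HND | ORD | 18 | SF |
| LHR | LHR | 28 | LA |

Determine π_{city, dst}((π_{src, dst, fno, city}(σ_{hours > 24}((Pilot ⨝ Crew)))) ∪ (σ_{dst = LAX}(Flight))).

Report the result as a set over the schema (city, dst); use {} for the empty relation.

{(CHI, LAX), (SEA, NRT), (SF, NRT)}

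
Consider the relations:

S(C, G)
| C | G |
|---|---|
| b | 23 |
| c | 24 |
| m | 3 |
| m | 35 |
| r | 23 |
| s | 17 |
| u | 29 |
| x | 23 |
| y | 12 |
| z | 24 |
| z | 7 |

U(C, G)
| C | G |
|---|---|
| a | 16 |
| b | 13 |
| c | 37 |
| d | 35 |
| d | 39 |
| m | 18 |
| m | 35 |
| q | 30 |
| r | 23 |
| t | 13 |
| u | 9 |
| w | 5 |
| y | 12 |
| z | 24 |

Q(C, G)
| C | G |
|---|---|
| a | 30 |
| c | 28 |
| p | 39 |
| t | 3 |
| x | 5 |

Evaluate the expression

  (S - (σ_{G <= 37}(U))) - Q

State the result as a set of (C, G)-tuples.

Apply σ_{G <= 37}; surviving tuples: {(a, 16), (b, 13), (c, 37), (d, 35), (m, 18), (m, 35), (q, 30), (r, 23), (t, 13), (u, 9), (w, 5), (y, 12), (z, 24)}
Set difference of the two operands is {(b, 23), (c, 24), (m, 3), (s, 17), (u, 29), (x, 23), (z, 7)}.
Set difference of the two operands is {(b, 23), (c, 24), (m, 3), (s, 17), (u, 29), (x, 23), (z, 7)}.

{(b, 23), (c, 24), (m, 3), (s, 17), (u, 29), (x, 23), (z, 7)}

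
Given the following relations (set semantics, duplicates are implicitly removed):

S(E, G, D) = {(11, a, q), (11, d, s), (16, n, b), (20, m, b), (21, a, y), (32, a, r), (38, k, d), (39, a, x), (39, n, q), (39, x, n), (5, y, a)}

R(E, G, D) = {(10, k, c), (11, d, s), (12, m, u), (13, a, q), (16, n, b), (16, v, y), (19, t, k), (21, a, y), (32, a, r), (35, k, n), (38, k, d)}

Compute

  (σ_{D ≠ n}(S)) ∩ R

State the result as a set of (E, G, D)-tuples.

σ[D ≠ n]: keep tuples satisfying D ≠ n → {(11, a, q), (11, d, s), (16, n, b), (20, m, b), (21, a, y), (32, a, r), (38, k, d), (39, a, x), (39, n, q), (5, y, a)}
Intersection: {(11, a, q), (11, d, s), (16, n, b), (20, m, b), (21, a, y), (32, a, r), (38, k, d), (39, a, x), (39, n, q), (5, y, a)} with {(10, k, c), (11, d, s), (12, m, u), (13, a, q), (16, n, b), (16, v, y), (19, t, k), (21, a, y), (32, a, r), (35, k, n), (38, k, d)} → {(11, d, s), (16, n, b), (21, a, y), (32, a, r), (38, k, d)}

{(11, d, s), (16, n, b), (21, a, y), (32, a, r), (38, k, d)}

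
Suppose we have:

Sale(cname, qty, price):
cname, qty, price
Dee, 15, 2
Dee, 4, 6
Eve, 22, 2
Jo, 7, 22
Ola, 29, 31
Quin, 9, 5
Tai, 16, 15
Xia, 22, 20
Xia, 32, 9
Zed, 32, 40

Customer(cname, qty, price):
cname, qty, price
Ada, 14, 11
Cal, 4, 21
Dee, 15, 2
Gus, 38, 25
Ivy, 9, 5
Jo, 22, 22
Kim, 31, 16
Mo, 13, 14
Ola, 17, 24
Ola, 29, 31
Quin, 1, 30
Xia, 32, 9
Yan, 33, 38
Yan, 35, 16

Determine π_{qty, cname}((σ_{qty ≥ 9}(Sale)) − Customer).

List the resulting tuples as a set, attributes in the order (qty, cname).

{(16, Tai), (22, Eve), (22, Xia), (32, Zed), (9, Quin)}

Apply σ_{qty ≥ 9}; surviving tuples: {(Dee, 15, 2), (Eve, 22, 2), (Ola, 29, 31), (Quin, 9, 5), (Tai, 16, 15), (Xia, 22, 20), (Xia, 32, 9), (Zed, 32, 40)}
Set difference of the two operands is {(Eve, 22, 2), (Quin, 9, 5), (Tai, 16, 15), (Xia, 22, 20), (Zed, 32, 40)}.
π_{qty, cname} gives {(16, Tai), (22, Eve), (22, Xia), (32, Zed), (9, Quin)}.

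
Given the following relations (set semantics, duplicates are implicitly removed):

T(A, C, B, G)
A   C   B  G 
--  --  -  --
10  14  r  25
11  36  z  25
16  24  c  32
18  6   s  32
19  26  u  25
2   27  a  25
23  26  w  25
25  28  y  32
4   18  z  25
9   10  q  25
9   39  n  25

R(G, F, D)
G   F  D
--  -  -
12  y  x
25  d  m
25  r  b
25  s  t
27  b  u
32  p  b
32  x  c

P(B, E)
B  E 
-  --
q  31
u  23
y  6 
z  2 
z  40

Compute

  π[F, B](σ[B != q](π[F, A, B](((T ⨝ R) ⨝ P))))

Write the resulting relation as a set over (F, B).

Natural join on G: {(10, 14, r, 25, d, m), (10, 14, r, 25, r, b), (10, 14, r, 25, s, t), (11, 36, z, 25, d, m), (11, 36, z, 25, r, b), (11, 36, z, 25, s, t), (16, 24, c, 32, p, b), (16, 24, c, 32, x, c), (18, 6, s, 32, p, b), (18, 6, s, 32, x, c), (19, 26, u, 25, d, m), (19, 26, u, 25, r, b), (19, 26, u, 25, s, t), (2, 27, a, 25, d, m), (2, 27, a, 25, r, b), (2, 27, a, 25, s, t), (23, 26, w, 25, d, m), (23, 26, w, 25, r, b), (23, 26, w, 25, s, t), (25, 28, y, 32, p, b), (25, 28, y, 32, x, c), (4, 18, z, 25, d, m), (4, 18, z, 25, r, b), (4, 18, z, 25, s, t), (9, 10, q, 25, d, m), (9, 10, q, 25, r, b), (9, 10, q, 25, s, t), (9, 39, n, 25, d, m), (9, 39, n, 25, r, b), (9, 39, n, 25, s, t)}
Natural join on B: {(11, 36, z, 25, d, m, 2), (11, 36, z, 25, d, m, 40), (11, 36, z, 25, r, b, 2), (11, 36, z, 25, r, b, 40), (11, 36, z, 25, s, t, 2), (11, 36, z, 25, s, t, 40), (19, 26, u, 25, d, m, 23), (19, 26, u, 25, r, b, 23), (19, 26, u, 25, s, t, 23), (25, 28, y, 32, p, b, 6), (25, 28, y, 32, x, c, 6), (4, 18, z, 25, d, m, 2), (4, 18, z, 25, d, m, 40), (4, 18, z, 25, r, b, 2), (4, 18, z, 25, r, b, 40), (4, 18, z, 25, s, t, 2), (4, 18, z, 25, s, t, 40), (9, 10, q, 25, d, m, 31), (9, 10, q, 25, r, b, 31), (9, 10, q, 25, s, t, 31)}
π[F, A, B]: project onto (F, A, B) (6 duplicate(s) eliminated) → {(d, 11, z), (d, 19, u), (d, 4, z), (d, 9, q), (p, 25, y), (r, 11, z), (r, 19, u), (r, 4, z), (r, 9, q), (s, 11, z), (s, 19, u), (s, 4, z), (s, 9, q), (x, 25, y)}
Apply σ_{B != q}; surviving tuples: {(d, 11, z), (d, 19, u), (d, 4, z), (p, 25, y), (r, 11, z), (r, 19, u), (r, 4, z), (s, 11, z), (s, 19, u), (s, 4, z), (x, 25, y)}
π[F, B]: project onto (F, B) (3 duplicate(s) eliminated) → {(d, u), (d, z), (p, y), (r, u), (r, z), (s, u), (s, z), (x, y)}

{(d, u), (d, z), (p, y), (r, u), (r, z), (s, u), (s, z), (x, y)}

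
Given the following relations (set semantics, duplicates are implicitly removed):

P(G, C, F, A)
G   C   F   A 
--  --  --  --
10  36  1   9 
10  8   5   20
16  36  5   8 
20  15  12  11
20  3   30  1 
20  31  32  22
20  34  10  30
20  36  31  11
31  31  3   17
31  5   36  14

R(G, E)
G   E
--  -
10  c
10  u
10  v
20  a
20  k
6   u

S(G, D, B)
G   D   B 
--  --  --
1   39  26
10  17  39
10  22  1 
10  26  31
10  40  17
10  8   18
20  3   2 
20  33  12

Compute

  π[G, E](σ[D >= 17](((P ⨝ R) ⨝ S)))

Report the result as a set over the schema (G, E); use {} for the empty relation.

{(10, c), (10, u), (10, v), (20, a), (20, k)}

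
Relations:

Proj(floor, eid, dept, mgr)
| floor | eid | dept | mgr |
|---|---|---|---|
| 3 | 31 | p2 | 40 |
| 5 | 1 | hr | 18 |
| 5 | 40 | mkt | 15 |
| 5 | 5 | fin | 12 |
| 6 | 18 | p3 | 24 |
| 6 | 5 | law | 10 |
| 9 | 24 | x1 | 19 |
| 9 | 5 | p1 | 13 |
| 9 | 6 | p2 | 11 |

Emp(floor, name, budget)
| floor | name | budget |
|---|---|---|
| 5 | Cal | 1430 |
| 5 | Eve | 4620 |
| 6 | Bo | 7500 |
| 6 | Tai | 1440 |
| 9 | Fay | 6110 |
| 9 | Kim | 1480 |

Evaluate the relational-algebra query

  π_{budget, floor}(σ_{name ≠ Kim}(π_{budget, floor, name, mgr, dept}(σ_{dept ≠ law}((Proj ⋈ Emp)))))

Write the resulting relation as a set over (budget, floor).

{(1430, 5), (1440, 6), (4620, 5), (6110, 9), (7500, 6)}

Proj ⋈ Emp (natural join on floor): {(5, 1, hr, 18, Cal, 1430), (5, 1, hr, 18, Eve, 4620), (5, 40, mkt, 15, Cal, 1430), (5, 40, mkt, 15, Eve, 4620), (5, 5, fin, 12, Cal, 1430), (5, 5, fin, 12, Eve, 4620), (6, 18, p3, 24, Bo, 7500), (6, 18, p3, 24, Tai, 1440), (6, 5, law, 10, Bo, 7500), (6, 5, law, 10, Tai, 1440), (9, 24, x1, 19, Fay, 6110), (9, 24, x1, 19, Kim, 1480), (9, 5, p1, 13, Fay, 6110), (9, 5, p1, 13, Kim, 1480), (9, 6, p2, 11, Fay, 6110), (9, 6, p2, 11, Kim, 1480)}
Selection dept ≠ law: {(5, 1, hr, 18, Cal, 1430), (5, 1, hr, 18, Eve, 4620), (5, 40, mkt, 15, Cal, 1430), (5, 40, mkt, 15, Eve, 4620), (5, 5, fin, 12, Cal, 1430), (5, 5, fin, 12, Eve, 4620), (6, 18, p3, 24, Bo, 7500), (6, 18, p3, 24, Tai, 1440), (9, 24, x1, 19, Fay, 6110), (9, 24, x1, 19, Kim, 1480), (9, 5, p1, 13, Fay, 6110), (9, 5, p1, 13, Kim, 1480), (9, 6, p2, 11, Fay, 6110), (9, 6, p2, 11, Kim, 1480)}
π[budget, floor, name, mgr, dept]: project onto (budget, floor, name, mgr, dept) → {(1430, 5, Cal, 12, fin), (1430, 5, Cal, 15, mkt), (1430, 5, Cal, 18, hr), (1440, 6, Tai, 24, p3), (1480, 9, Kim, 11, p2), (1480, 9, Kim, 13, p1), (1480, 9, Kim, 19, x1), (4620, 5, Eve, 12, fin), (4620, 5, Eve, 15, mkt), (4620, 5, Eve, 18, hr), (6110, 9, Fay, 11, p2), (6110, 9, Fay, 13, p1), (6110, 9, Fay, 19, x1), (7500, 6, Bo, 24, p3)}
Selection name ≠ Kim: {(1430, 5, Cal, 12, fin), (1430, 5, Cal, 15, mkt), (1430, 5, Cal, 18, hr), (1440, 6, Tai, 24, p3), (4620, 5, Eve, 12, fin), (4620, 5, Eve, 15, mkt), (4620, 5, Eve, 18, hr), (6110, 9, Fay, 11, p2), (6110, 9, Fay, 13, p1), (6110, 9, Fay, 19, x1), (7500, 6, Bo, 24, p3)}
π[budget, floor]: project onto (budget, floor) (6 duplicate(s) eliminated) → {(1430, 5), (1440, 6), (4620, 5), (6110, 9), (7500, 6)}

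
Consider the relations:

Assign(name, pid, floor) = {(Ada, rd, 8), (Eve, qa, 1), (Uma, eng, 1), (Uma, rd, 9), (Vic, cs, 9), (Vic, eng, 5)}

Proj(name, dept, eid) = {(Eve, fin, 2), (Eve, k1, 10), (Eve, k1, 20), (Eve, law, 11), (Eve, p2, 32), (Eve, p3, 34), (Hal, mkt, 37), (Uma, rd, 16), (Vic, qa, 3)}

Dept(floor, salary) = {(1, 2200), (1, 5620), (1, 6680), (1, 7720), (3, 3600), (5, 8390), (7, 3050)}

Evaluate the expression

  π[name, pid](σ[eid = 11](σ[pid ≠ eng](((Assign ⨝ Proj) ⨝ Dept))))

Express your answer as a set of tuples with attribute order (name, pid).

Natural join on name: {(Eve, qa, 1, fin, 2), (Eve, qa, 1, k1, 10), (Eve, qa, 1, k1, 20), (Eve, qa, 1, law, 11), (Eve, qa, 1, p2, 32), (Eve, qa, 1, p3, 34), (Uma, eng, 1, rd, 16), (Uma, rd, 9, rd, 16), (Vic, cs, 9, qa, 3), (Vic, eng, 5, qa, 3)}
Natural join on floor: {(Eve, qa, 1, fin, 2, 2200), (Eve, qa, 1, fin, 2, 5620), (Eve, qa, 1, fin, 2, 6680), (Eve, qa, 1, fin, 2, 7720), (Eve, qa, 1, k1, 10, 2200), (Eve, qa, 1, k1, 10, 5620), (Eve, qa, 1, k1, 10, 6680), (Eve, qa, 1, k1, 10, 7720), (Eve, qa, 1, k1, 20, 2200), (Eve, qa, 1, k1, 20, 5620), (Eve, qa, 1, k1, 20, 6680), (Eve, qa, 1, k1, 20, 7720), (Eve, qa, 1, law, 11, 2200), (Eve, qa, 1, law, 11, 5620), (Eve, qa, 1, law, 11, 6680), (Eve, qa, 1, law, 11, 7720), (Eve, qa, 1, p2, 32, 2200), (Eve, qa, 1, p2, 32, 5620), (Eve, qa, 1, p2, 32, 6680), (Eve, qa, 1, p2, 32, 7720), (Eve, qa, 1, p3, 34, 2200), (Eve, qa, 1, p3, 34, 5620), (Eve, qa, 1, p3, 34, 6680), (Eve, qa, 1, p3, 34, 7720), (Uma, eng, 1, rd, 16, 2200), (Uma, eng, 1, rd, 16, 5620), (Uma, eng, 1, rd, 16, 6680), (Uma, eng, 1, rd, 16, 7720), (Vic, eng, 5, qa, 3, 8390)}
σ[pid ≠ eng]: keep tuples satisfying pid ≠ eng → {(Eve, qa, 1, fin, 2, 2200), (Eve, qa, 1, fin, 2, 5620), (Eve, qa, 1, fin, 2, 6680), (Eve, qa, 1, fin, 2, 7720), (Eve, qa, 1, k1, 10, 2200), (Eve, qa, 1, k1, 10, 5620), (Eve, qa, 1, k1, 10, 6680), (Eve, qa, 1, k1, 10, 7720), (Eve, qa, 1, k1, 20, 2200), (Eve, qa, 1, k1, 20, 5620), (Eve, qa, 1, k1, 20, 6680), (Eve, qa, 1, k1, 20, 7720), (Eve, qa, 1, law, 11, 2200), (Eve, qa, 1, law, 11, 5620), (Eve, qa, 1, law, 11, 6680), (Eve, qa, 1, law, 11, 7720), (Eve, qa, 1, p2, 32, 2200), (Eve, qa, 1, p2, 32, 5620), (Eve, qa, 1, p2, 32, 6680), (Eve, qa, 1, p2, 32, 7720), (Eve, qa, 1, p3, 34, 2200), (Eve, qa, 1, p3, 34, 5620), (Eve, qa, 1, p3, 34, 6680), (Eve, qa, 1, p3, 34, 7720)}
σ[eid = 11]: keep tuples satisfying eid = 11 → {(Eve, qa, 1, law, 11, 2200), (Eve, qa, 1, law, 11, 5620), (Eve, qa, 1, law, 11, 6680), (Eve, qa, 1, law, 11, 7720)}
Projecting to name, pid (3 duplicate(s) eliminated): {(Eve, qa)}

{(Eve, qa)}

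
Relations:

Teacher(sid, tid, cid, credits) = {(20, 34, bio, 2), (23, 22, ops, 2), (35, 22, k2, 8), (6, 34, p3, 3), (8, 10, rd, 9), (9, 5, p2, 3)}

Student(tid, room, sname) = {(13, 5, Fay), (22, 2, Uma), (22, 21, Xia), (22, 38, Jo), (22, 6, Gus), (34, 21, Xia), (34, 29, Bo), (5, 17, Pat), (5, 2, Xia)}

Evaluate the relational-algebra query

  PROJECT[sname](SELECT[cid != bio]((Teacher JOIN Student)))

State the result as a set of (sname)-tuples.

Natural join on tid: {(20, 34, bio, 2, 21, Xia), (20, 34, bio, 2, 29, Bo), (23, 22, ops, 2, 2, Uma), (23, 22, ops, 2, 21, Xia), (23, 22, ops, 2, 38, Jo), (23, 22, ops, 2, 6, Gus), (35, 22, k2, 8, 2, Uma), (35, 22, k2, 8, 21, Xia), (35, 22, k2, 8, 38, Jo), (35, 22, k2, 8, 6, Gus), (6, 34, p3, 3, 21, Xia), (6, 34, p3, 3, 29, Bo), (9, 5, p2, 3, 17, Pat), (9, 5, p2, 3, 2, Xia)}
Filtering on cid != bio leaves {(23, 22, ops, 2, 2, Uma), (23, 22, ops, 2, 21, Xia), (23, 22, ops, 2, 38, Jo), (23, 22, ops, 2, 6, Gus), (35, 22, k2, 8, 2, Uma), (35, 22, k2, 8, 21, Xia), (35, 22, k2, 8, 38, Jo), (35, 22, k2, 8, 6, Gus), (6, 34, p3, 3, 21, Xia), (6, 34, p3, 3, 29, Bo), (9, 5, p2, 3, 17, Pat), (9, 5, p2, 3, 2, Xia)}.
π_{sname} gives {Bo, Gus, Jo, Pat, Uma, Xia} (6 duplicate(s) eliminated).

{Bo, Gus, Jo, Pat, Uma, Xia}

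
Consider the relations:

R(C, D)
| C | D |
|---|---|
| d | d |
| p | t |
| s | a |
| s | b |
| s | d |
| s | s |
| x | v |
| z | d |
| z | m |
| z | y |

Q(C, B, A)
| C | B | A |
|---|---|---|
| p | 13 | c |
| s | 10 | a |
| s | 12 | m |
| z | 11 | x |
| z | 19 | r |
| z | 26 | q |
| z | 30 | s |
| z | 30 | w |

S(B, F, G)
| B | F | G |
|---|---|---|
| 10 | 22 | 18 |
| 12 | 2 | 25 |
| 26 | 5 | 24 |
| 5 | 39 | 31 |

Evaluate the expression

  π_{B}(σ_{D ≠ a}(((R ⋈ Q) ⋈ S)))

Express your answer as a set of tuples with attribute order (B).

Natural join on C: {(p, t, 13, c), (s, a, 10, a), (s, a, 12, m), (s, b, 10, a), (s, b, 12, m), (s, d, 10, a), (s, d, 12, m), (s, s, 10, a), (s, s, 12, m), (z, d, 11, x), (z, d, 19, r), (z, d, 26, q), (z, d, 30, s), (z, d, 30, w), (z, m, 11, x), (z, m, 19, r), (z, m, 26, q), (z, m, 30, s), (z, m, 30, w), (z, y, 11, x), (z, y, 19, r), (z, y, 26, q), (z, y, 30, s), (z, y, 30, w)}
Natural join on B: {(s, a, 10, a, 22, 18), (s, a, 12, m, 2, 25), (s, b, 10, a, 22, 18), (s, b, 12, m, 2, 25), (s, d, 10, a, 22, 18), (s, d, 12, m, 2, 25), (s, s, 10, a, 22, 18), (s, s, 12, m, 2, 25), (z, d, 26, q, 5, 24), (z, m, 26, q, 5, 24), (z, y, 26, q, 5, 24)}
σ[D ≠ a]: keep tuples satisfying D ≠ a → {(s, b, 10, a, 22, 18), (s, b, 12, m, 2, 25), (s, d, 10, a, 22, 18), (s, d, 12, m, 2, 25), (s, s, 10, a, 22, 18), (s, s, 12, m, 2, 25), (z, d, 26, q, 5, 24), (z, m, 26, q, 5, 24), (z, y, 26, q, 5, 24)}
Keep only column(s) B (6 duplicate(s) eliminated): {10, 12, 26}

{10, 12, 26}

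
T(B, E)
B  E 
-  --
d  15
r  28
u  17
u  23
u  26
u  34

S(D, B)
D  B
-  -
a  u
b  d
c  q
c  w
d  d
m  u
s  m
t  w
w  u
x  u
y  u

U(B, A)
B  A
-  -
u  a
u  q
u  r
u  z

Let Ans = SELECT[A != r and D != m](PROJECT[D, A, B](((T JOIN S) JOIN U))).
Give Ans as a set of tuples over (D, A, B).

{(a, a, u), (a, q, u), (a, z, u), (w, a, u), (w, q, u), (w, z, u), (x, a, u), (x, q, u), (x, z, u), (y, a, u), (y, q, u), (y, z, u)}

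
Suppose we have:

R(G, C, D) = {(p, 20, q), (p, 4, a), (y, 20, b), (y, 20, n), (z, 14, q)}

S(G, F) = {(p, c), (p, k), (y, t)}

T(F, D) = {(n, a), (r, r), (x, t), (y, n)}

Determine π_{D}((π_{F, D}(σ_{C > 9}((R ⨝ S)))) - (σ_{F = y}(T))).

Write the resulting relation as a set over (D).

{b, n, q}

Natural join on G: {(p, 20, q, c), (p, 20, q, k), (p, 4, a, c), (p, 4, a, k), (y, 20, b, t), (y, 20, n, t)}
Filtering on C > 9 leaves {(p, 20, q, c), (p, 20, q, k), (y, 20, b, t), (y, 20, n, t)}.
π_{F, D} gives {(c, q), (k, q), (t, b), (t, n)}.
Filtering on F = y leaves {(y, n)}.
Set difference of the two operands is {(c, q), (k, q), (t, b), (t, n)}.
π_{D} gives {b, n, q} (1 duplicate(s) eliminated).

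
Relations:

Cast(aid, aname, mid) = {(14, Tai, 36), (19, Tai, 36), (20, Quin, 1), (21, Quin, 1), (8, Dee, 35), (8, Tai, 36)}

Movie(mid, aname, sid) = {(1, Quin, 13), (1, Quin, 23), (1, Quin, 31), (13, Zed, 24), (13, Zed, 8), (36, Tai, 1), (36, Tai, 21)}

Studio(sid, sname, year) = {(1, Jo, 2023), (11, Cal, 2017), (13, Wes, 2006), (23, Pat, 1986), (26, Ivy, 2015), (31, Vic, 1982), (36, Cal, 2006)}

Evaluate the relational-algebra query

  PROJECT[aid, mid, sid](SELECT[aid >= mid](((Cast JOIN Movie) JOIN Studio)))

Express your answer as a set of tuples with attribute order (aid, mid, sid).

{(20, 1, 13), (20, 1, 23), (20, 1, 31), (21, 1, 13), (21, 1, 23), (21, 1, 31)}

Natural join on aname, mid: {(14, Tai, 36, 1), (14, Tai, 36, 21), (19, Tai, 36, 1), (19, Tai, 36, 21), (20, Quin, 1, 13), (20, Quin, 1, 23), (20, Quin, 1, 31), (21, Quin, 1, 13), (21, Quin, 1, 23), (21, Quin, 1, 31), (8, Tai, 36, 1), (8, Tai, 36, 21)}
Natural join on sid: {(14, Tai, 36, 1, Jo, 2023), (19, Tai, 36, 1, Jo, 2023), (20, Quin, 1, 13, Wes, 2006), (20, Quin, 1, 23, Pat, 1986), (20, Quin, 1, 31, Vic, 1982), (21, Quin, 1, 13, Wes, 2006), (21, Quin, 1, 23, Pat, 1986), (21, Quin, 1, 31, Vic, 1982), (8, Tai, 36, 1, Jo, 2023)}
Apply σ_{aid >= mid}; surviving tuples: {(20, Quin, 1, 13, Wes, 2006), (20, Quin, 1, 23, Pat, 1986), (20, Quin, 1, 31, Vic, 1982), (21, Quin, 1, 13, Wes, 2006), (21, Quin, 1, 23, Pat, 1986), (21, Quin, 1, 31, Vic, 1982)}
Keep only column(s) aid, mid, sid: {(20, 1, 13), (20, 1, 23), (20, 1, 31), (21, 1, 13), (21, 1, 23), (21, 1, 31)}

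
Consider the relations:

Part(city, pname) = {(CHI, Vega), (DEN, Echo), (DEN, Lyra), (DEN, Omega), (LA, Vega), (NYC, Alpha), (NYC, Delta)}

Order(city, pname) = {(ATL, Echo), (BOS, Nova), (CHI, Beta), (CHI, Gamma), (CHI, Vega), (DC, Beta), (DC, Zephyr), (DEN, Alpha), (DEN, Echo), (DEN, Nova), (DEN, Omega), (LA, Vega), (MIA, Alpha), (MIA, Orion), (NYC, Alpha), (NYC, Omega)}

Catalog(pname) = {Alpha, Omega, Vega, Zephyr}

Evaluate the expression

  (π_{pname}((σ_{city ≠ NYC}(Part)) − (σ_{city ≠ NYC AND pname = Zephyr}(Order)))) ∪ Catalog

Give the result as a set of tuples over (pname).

{Alpha, Echo, Lyra, Omega, Vega, Zephyr}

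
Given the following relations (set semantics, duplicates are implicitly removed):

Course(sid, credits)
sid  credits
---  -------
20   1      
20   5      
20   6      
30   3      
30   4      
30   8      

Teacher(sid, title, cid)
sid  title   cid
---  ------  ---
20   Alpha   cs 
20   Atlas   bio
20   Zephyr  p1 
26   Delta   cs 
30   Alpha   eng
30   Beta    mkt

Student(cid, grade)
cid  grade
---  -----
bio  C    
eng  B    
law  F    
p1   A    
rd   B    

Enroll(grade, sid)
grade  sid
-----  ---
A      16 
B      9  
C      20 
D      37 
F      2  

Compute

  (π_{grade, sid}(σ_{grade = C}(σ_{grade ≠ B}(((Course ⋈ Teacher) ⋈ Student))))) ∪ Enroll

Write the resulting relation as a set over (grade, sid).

Course ⋈ Teacher (natural join on sid): {(20, 1, Alpha, cs), (20, 1, Atlas, bio), (20, 1, Zephyr, p1), (20, 5, Alpha, cs), (20, 5, Atlas, bio), (20, 5, Zephyr, p1), (20, 6, Alpha, cs), (20, 6, Atlas, bio), (20, 6, Zephyr, p1), (30, 3, Alpha, eng), (30, 3, Beta, mkt), (30, 4, Alpha, eng), (30, 4, Beta, mkt), (30, 8, Alpha, eng), (30, 8, Beta, mkt)}
(Course ⋈ Teacher) ⋈ Student (natural join on cid): {(20, 1, Atlas, bio, C), (20, 1, Zephyr, p1, A), (20, 5, Atlas, bio, C), (20, 5, Zephyr, p1, A), (20, 6, Atlas, bio, C), (20, 6, Zephyr, p1, A), (30, 3, Alpha, eng, B), (30, 4, Alpha, eng, B), (30, 8, Alpha, eng, B)}
Selection grade ≠ B: {(20, 1, Atlas, bio, C), (20, 1, Zephyr, p1, A), (20, 5, Atlas, bio, C), (20, 5, Zephyr, p1, A), (20, 6, Atlas, bio, C), (20, 6, Zephyr, p1, A)}
Selection grade = C: {(20, 1, Atlas, bio, C), (20, 5, Atlas, bio, C), (20, 6, Atlas, bio, C)}
Keep only column(s) grade, sid (2 duplicate(s) eliminated): {(C, 20)}
Taking the union: {(A, 16), (B, 9), (C, 20), (D, 37), (F, 2)}

{(A, 16), (B, 9), (C, 20), (D, 37), (F, 2)}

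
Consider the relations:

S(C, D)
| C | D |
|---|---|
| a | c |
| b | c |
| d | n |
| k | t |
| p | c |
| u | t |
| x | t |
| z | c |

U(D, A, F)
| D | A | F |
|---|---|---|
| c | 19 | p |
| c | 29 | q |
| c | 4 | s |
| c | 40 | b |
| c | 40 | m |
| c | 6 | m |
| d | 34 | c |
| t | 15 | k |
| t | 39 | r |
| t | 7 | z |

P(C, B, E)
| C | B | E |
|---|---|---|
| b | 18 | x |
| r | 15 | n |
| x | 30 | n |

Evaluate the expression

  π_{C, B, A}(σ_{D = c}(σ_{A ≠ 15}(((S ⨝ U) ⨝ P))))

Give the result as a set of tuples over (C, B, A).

{(b, 18, 19), (b, 18, 29), (b, 18, 4), (b, 18, 40), (b, 18, 6)}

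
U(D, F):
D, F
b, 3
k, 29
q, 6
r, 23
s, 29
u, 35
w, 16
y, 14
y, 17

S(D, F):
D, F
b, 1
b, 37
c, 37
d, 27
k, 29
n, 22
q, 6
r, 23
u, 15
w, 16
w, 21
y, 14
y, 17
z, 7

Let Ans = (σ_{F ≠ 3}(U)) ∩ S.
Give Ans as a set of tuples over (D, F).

{(k, 29), (q, 6), (r, 23), (w, 16), (y, 14), (y, 17)}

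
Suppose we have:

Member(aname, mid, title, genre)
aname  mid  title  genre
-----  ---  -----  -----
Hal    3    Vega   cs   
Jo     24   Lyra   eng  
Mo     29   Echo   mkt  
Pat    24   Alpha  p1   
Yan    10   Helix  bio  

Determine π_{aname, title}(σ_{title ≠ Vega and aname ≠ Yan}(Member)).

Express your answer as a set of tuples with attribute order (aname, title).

{(Jo, Lyra), (Mo, Echo), (Pat, Alpha)}

Filtering on title ≠ Vega and aname ≠ Yan leaves {(Jo, 24, Lyra, eng), (Mo, 29, Echo, mkt), (Pat, 24, Alpha, p1)}.
π[aname, title]: project onto (aname, title) → {(Jo, Lyra), (Mo, Echo), (Pat, Alpha)}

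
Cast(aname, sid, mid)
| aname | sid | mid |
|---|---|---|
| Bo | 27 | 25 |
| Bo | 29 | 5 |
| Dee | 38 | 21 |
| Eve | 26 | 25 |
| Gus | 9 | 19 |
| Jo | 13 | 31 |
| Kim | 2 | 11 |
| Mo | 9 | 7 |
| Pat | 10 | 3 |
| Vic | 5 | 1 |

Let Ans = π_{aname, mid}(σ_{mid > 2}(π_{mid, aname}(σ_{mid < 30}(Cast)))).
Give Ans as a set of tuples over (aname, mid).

σ[mid < 30]: keep tuples satisfying mid < 30 → {(Bo, 27, 25), (Bo, 29, 5), (Dee, 38, 21), (Eve, 26, 25), (Gus, 9, 19), (Kim, 2, 11), (Mo, 9, 7), (Pat, 10, 3), (Vic, 5, 1)}
π[mid, aname]: project onto (mid, aname) → {(1, Vic), (11, Kim), (19, Gus), (21, Dee), (25, Bo), (25, Eve), (3, Pat), (5, Bo), (7, Mo)}
σ[mid > 2]: keep tuples satisfying mid > 2 → {(11, Kim), (19, Gus), (21, Dee), (25, Bo), (25, Eve), (3, Pat), (5, Bo), (7, Mo)}
π[aname, mid]: project onto (aname, mid) → {(Bo, 25), (Bo, 5), (Dee, 21), (Eve, 25), (Gus, 19), (Kim, 11), (Mo, 7), (Pat, 3)}

{(Bo, 25), (Bo, 5), (Dee, 21), (Eve, 25), (Gus, 19), (Kim, 11), (Mo, 7), (Pat, 3)}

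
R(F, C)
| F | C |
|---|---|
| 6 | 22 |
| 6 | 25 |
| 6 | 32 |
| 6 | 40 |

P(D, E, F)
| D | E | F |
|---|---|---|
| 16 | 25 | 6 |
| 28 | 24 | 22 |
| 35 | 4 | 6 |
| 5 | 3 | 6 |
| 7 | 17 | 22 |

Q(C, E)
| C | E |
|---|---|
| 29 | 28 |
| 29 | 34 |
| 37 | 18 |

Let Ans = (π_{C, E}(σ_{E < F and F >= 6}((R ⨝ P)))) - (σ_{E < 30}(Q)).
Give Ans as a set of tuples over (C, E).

{(22, 3), (22, 4), (25, 3), (25, 4), (32, 3), (32, 4), (40, 3), (40, 4)}

Natural join on F: {(6, 22, 16, 25), (6, 22, 35, 4), (6, 22, 5, 3), (6, 25, 16, 25), (6, 25, 35, 4), (6, 25, 5, 3), (6, 32, 16, 25), (6, 32, 35, 4), (6, 32, 5, 3), (6, 40, 16, 25), (6, 40, 35, 4), (6, 40, 5, 3)}
Filtering on E < F and F >= 6 leaves {(6, 22, 35, 4), (6, 22, 5, 3), (6, 25, 35, 4), (6, 25, 5, 3), (6, 32, 35, 4), (6, 32, 5, 3), (6, 40, 35, 4), (6, 40, 5, 3)}.
Keep only column(s) C, E: {(22, 3), (22, 4), (25, 3), (25, 4), (32, 3), (32, 4), (40, 3), (40, 4)}
Filtering on E < 30 leaves {(29, 28), (37, 18)}.
Difference: {(22, 3), (22, 4), (25, 3), (25, 4), (32, 3), (32, 4), (40, 3), (40, 4)} with {(29, 28), (37, 18)} → {(22, 3), (22, 4), (25, 3), (25, 4), (32, 3), (32, 4), (40, 3), (40, 4)}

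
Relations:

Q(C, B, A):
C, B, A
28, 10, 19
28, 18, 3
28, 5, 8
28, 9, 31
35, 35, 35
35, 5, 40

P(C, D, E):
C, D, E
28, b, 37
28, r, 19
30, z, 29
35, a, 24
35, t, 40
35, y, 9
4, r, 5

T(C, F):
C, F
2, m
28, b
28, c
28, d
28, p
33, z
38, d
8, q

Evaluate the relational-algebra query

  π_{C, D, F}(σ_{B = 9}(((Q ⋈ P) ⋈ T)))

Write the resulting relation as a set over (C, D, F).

{(28, b, b), (28, b, c), (28, b, d), (28, b, p), (28, r, b), (28, r, c), (28, r, d), (28, r, p)}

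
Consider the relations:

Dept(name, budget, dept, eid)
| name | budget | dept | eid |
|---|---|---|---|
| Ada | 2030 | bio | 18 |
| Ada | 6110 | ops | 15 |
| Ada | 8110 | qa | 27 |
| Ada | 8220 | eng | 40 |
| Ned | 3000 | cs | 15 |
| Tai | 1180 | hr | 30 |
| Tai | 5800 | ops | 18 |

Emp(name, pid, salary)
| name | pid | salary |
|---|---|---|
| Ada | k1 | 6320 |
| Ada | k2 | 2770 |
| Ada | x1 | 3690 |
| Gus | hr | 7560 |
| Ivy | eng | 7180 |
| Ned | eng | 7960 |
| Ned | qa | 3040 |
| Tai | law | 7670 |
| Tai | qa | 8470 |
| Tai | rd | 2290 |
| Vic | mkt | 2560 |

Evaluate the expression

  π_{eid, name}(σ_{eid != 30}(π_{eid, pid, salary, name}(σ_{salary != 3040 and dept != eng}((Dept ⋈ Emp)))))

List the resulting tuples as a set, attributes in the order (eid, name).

Dept ⋈ Emp (natural join on name): {(Ada, 2030, bio, 18, k1, 6320), (Ada, 2030, bio, 18, k2, 2770), (Ada, 2030, bio, 18, x1, 3690), (Ada, 6110, ops, 15, k1, 6320), (Ada, 6110, ops, 15, k2, 2770), (Ada, 6110, ops, 15, x1, 3690), (Ada, 8110, qa, 27, k1, 6320), (Ada, 8110, qa, 27, k2, 2770), (Ada, 8110, qa, 27, x1, 3690), (Ada, 8220, eng, 40, k1, 6320), (Ada, 8220, eng, 40, k2, 2770), (Ada, 8220, eng, 40, x1, 3690), (Ned, 3000, cs, 15, eng, 7960), (Ned, 3000, cs, 15, qa, 3040), (Tai, 1180, hr, 30, law, 7670), (Tai, 1180, hr, 30, qa, 8470), (Tai, 1180, hr, 30, rd, 2290), (Tai, 5800, ops, 18, law, 7670), (Tai, 5800, ops, 18, qa, 8470), (Tai, 5800, ops, 18, rd, 2290)}
Selection salary != 3040 and dept != eng: {(Ada, 2030, bio, 18, k1, 6320), (Ada, 2030, bio, 18, k2, 2770), (Ada, 2030, bio, 18, x1, 3690), (Ada, 6110, ops, 15, k1, 6320), (Ada, 6110, ops, 15, k2, 2770), (Ada, 6110, ops, 15, x1, 3690), (Ada, 8110, qa, 27, k1, 6320), (Ada, 8110, qa, 27, k2, 2770), (Ada, 8110, qa, 27, x1, 3690), (Ned, 3000, cs, 15, eng, 7960), (Tai, 1180, hr, 30, law, 7670), (Tai, 1180, hr, 30, qa, 8470), (Tai, 1180, hr, 30, rd, 2290), (Tai, 5800, ops, 18, law, 7670), (Tai, 5800, ops, 18, qa, 8470), (Tai, 5800, ops, 18, rd, 2290)}
Keep only column(s) eid, pid, salary, name: {(15, eng, 7960, Ned), (15, k1, 6320, Ada), (15, k2, 2770, Ada), (15, x1, 3690, Ada), (18, k1, 6320, Ada), (18, k2, 2770, Ada), (18, law, 7670, Tai), (18, qa, 8470, Tai), (18, rd, 2290, Tai), (18, x1, 3690, Ada), (27, k1, 6320, Ada), (27, k2, 2770, Ada), (27, x1, 3690, Ada), (30, law, 7670, Tai), (30, qa, 8470, Tai), (30, rd, 2290, Tai)}
Selection eid != 30: {(15, eng, 7960, Ned), (15, k1, 6320, Ada), (15, k2, 2770, Ada), (15, x1, 3690, Ada), (18, k1, 6320, Ada), (18, k2, 2770, Ada), (18, law, 7670, Tai), (18, qa, 8470, Tai), (18, rd, 2290, Tai), (18, x1, 3690, Ada), (27, k1, 6320, Ada), (27, k2, 2770, Ada), (27, x1, 3690, Ada)}
Keep only column(s) eid, name (8 duplicate(s) eliminated): {(15, Ada), (15, Ned), (18, Ada), (18, Tai), (27, Ada)}

{(15, Ada), (15, Ned), (18, Ada), (18, Tai), (27, Ada)}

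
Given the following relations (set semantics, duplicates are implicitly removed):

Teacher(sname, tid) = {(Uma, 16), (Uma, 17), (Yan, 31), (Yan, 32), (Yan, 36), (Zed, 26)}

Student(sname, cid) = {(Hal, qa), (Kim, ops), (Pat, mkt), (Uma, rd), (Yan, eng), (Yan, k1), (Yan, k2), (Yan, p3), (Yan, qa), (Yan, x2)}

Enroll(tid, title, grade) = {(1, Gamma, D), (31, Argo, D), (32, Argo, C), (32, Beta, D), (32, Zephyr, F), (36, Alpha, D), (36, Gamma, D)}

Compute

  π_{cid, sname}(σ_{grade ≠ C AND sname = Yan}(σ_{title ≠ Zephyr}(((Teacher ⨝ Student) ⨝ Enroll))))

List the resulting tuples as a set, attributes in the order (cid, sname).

Natural join on sname: {(Uma, 16, rd), (Uma, 17, rd), (Yan, 31, eng), (Yan, 31, k1), (Yan, 31, k2), (Yan, 31, p3), (Yan, 31, qa), (Yan, 31, x2), (Yan, 32, eng), (Yan, 32, k1), (Yan, 32, k2), (Yan, 32, p3), (Yan, 32, qa), (Yan, 32, x2), (Yan, 36, eng), (Yan, 36, k1), (Yan, 36, k2), (Yan, 36, p3), (Yan, 36, qa), (Yan, 36, x2)}
Natural join on tid: {(Yan, 31, eng, Argo, D), (Yan, 31, k1, Argo, D), (Yan, 31, k2, Argo, D), (Yan, 31, p3, Argo, D), (Yan, 31, qa, Argo, D), (Yan, 31, x2, Argo, D), (Yan, 32, eng, Argo, C), (Yan, 32, eng, Beta, D), (Yan, 32, eng, Zephyr, F), (Yan, 32, k1, Argo, C), (Yan, 32, k1, Beta, D), (Yan, 32, k1, Zephyr, F), (Yan, 32, k2, Argo, C), (Yan, 32, k2, Beta, D), (Yan, 32, k2, Zephyr, F), (Yan, 32, p3, Argo, C), (Yan, 32, p3, Beta, D), (Yan, 32, p3, Zephyr, F), (Yan, 32, qa, Argo, C), (Yan, 32, qa, Beta, D), (Yan, 32, qa, Zephyr, F), (Yan, 32, x2, Argo, C), (Yan, 32, x2, Beta, D), (Yan, 32, x2, Zephyr, F), (Yan, 36, eng, Alpha, D), (Yan, 36, eng, Gamma, D), (Yan, 36, k1, Alpha, D), (Yan, 36, k1, Gamma, D), (Yan, 36, k2, Alpha, D), (Yan, 36, k2, Gamma, D), (Yan, 36, p3, Alpha, D), (Yan, 36, p3, Gamma, D), (Yan, 36, qa, Alpha, D), (Yan, 36, qa, Gamma, D), (Yan, 36, x2, Alpha, D), (Yan, 36, x2, Gamma, D)}
Apply σ_{title ≠ Zephyr}; surviving tuples: {(Yan, 31, eng, Argo, D), (Yan, 31, k1, Argo, D), (Yan, 31, k2, Argo, D), (Yan, 31, p3, Argo, D), (Yan, 31, qa, Argo, D), (Yan, 31, x2, Argo, D), (Yan, 32, eng, Argo, C), (Yan, 32, eng, Beta, D), (Yan, 32, k1, Argo, C), (Yan, 32, k1, Beta, D), (Yan, 32, k2, Argo, C), (Yan, 32, k2, Beta, D), (Yan, 32, p3, Argo, C), (Yan, 32, p3, Beta, D), (Yan, 32, qa, Argo, C), (Yan, 32, qa, Beta, D), (Yan, 32, x2, Argo, C), (Yan, 32, x2, Beta, D), (Yan, 36, eng, Alpha, D), (Yan, 36, eng, Gamma, D), (Yan, 36, k1, Alpha, D), (Yan, 36, k1, Gamma, D), (Yan, 36, k2, Alpha, D), (Yan, 36, k2, Gamma, D), (Yan, 36, p3, Alpha, D), (Yan, 36, p3, Gamma, D), (Yan, 36, qa, Alpha, D), (Yan, 36, qa, Gamma, D), (Yan, 36, x2, Alpha, D), (Yan, 36, x2, Gamma, D)}
Apply σ_{grade ≠ C AND sname = Yan}; surviving tuples: {(Yan, 31, eng, Argo, D), (Yan, 31, k1, Argo, D), (Yan, 31, k2, Argo, D), (Yan, 31, p3, Argo, D), (Yan, 31, qa, Argo, D), (Yan, 31, x2, Argo, D), (Yan, 32, eng, Beta, D), (Yan, 32, k1, Beta, D), (Yan, 32, k2, Beta, D), (Yan, 32, p3, Beta, D), (Yan, 32, qa, Beta, D), (Yan, 32, x2, Beta, D), (Yan, 36, eng, Alpha, D), (Yan, 36, eng, Gamma, D), (Yan, 36, k1, Alpha, D), (Yan, 36, k1, Gamma, D), (Yan, 36, k2, Alpha, D), (Yan, 36, k2, Gamma, D), (Yan, 36, p3, Alpha, D), (Yan, 36, p3, Gamma, D), (Yan, 36, qa, Alpha, D), (Yan, 36, qa, Gamma, D), (Yan, 36, x2, Alpha, D), (Yan, 36, x2, Gamma, D)}
Keep only column(s) cid, sname (18 duplicate(s) eliminated): {(eng, Yan), (k1, Yan), (k2, Yan), (p3, Yan), (qa, Yan), (x2, Yan)}

{(eng, Yan), (k1, Yan), (k2, Yan), (p3, Yan), (qa, Yan), (x2, Yan)}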